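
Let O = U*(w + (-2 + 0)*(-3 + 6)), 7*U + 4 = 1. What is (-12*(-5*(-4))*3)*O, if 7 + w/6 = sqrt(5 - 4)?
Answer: -12960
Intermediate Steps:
w = -36 (w = -42 + 6*sqrt(5 - 4) = -42 + 6*sqrt(1) = -42 + 6*1 = -42 + 6 = -36)
U = -3/7 (U = -4/7 + (1/7)*1 = -4/7 + 1/7 = -3/7 ≈ -0.42857)
O = 18 (O = -3*(-36 + (-2 + 0)*(-3 + 6))/7 = -3*(-36 - 2*3)/7 = -3*(-36 - 6)/7 = -3/7*(-42) = 18)
(-12*(-5*(-4))*3)*O = -12*(-5*(-4))*3*18 = -240*3*18 = -12*60*18 = -720*18 = -12960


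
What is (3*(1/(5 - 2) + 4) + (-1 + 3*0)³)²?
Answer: 144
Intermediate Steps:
(3*(1/(5 - 2) + 4) + (-1 + 3*0)³)² = (3*(1/3 + 4) + (-1 + 0)³)² = (3*(⅓ + 4) + (-1)³)² = (3*(13/3) - 1)² = (13 - 1)² = 12² = 144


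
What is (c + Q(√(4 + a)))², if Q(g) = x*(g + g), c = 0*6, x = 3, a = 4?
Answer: 288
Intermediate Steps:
c = 0
Q(g) = 6*g (Q(g) = 3*(g + g) = 3*(2*g) = 6*g)
(c + Q(√(4 + a)))² = (0 + 6*√(4 + 4))² = (0 + 6*√8)² = (0 + 6*(2*√2))² = (0 + 12*√2)² = (12*√2)² = 288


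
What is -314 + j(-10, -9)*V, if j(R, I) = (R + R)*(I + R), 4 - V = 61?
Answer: -21974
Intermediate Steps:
V = -57 (V = 4 - 1*61 = 4 - 61 = -57)
j(R, I) = 2*R*(I + R) (j(R, I) = (2*R)*(I + R) = 2*R*(I + R))
-314 + j(-10, -9)*V = -314 + (2*(-10)*(-9 - 10))*(-57) = -314 + (2*(-10)*(-19))*(-57) = -314 + 380*(-57) = -314 - 21660 = -21974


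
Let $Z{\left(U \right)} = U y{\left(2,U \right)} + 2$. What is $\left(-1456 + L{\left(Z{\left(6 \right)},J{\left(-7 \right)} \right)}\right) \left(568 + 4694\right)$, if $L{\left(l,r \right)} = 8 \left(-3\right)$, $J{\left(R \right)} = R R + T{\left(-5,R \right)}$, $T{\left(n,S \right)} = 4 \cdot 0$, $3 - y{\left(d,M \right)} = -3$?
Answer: $-7787760$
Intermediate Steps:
$y{\left(d,M \right)} = 6$ ($y{\left(d,M \right)} = 3 - -3 = 3 + 3 = 6$)
$T{\left(n,S \right)} = 0$
$Z{\left(U \right)} = 2 + 6 U$ ($Z{\left(U \right)} = U 6 + 2 = 6 U + 2 = 2 + 6 U$)
$J{\left(R \right)} = R^{2}$ ($J{\left(R \right)} = R R + 0 = R^{2} + 0 = R^{2}$)
$L{\left(l,r \right)} = -24$
$\left(-1456 + L{\left(Z{\left(6 \right)},J{\left(-7 \right)} \right)}\right) \left(568 + 4694\right) = \left(-1456 - 24\right) \left(568 + 4694\right) = \left(-1480\right) 5262 = -7787760$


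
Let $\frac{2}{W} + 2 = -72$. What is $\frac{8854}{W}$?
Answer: $-327598$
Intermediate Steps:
$W = - \frac{1}{37}$ ($W = \frac{2}{-2 - 72} = \frac{2}{-74} = 2 \left(- \frac{1}{74}\right) = - \frac{1}{37} \approx -0.027027$)
$\frac{8854}{W} = \frac{8854}{- \frac{1}{37}} = 8854 \left(-37\right) = -327598$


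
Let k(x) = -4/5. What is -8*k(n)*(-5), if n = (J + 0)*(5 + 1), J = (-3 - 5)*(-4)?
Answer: -32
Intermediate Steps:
J = 32 (J = -8*(-4) = 32)
n = 192 (n = (32 + 0)*(5 + 1) = 32*6 = 192)
k(x) = -⅘ (k(x) = -4*⅕ = -⅘)
-8*k(n)*(-5) = -8*(-⅘)*(-5) = (32/5)*(-5) = -32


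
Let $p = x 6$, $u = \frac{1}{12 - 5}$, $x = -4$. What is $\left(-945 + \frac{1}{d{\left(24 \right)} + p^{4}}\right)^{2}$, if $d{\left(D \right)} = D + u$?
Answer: $\frac{4817401368001611844}{5394475405201} \approx 8.9303 \cdot 10^{5}$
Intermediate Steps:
$u = \frac{1}{7} \approx 0.14286$
$p = -24$ ($p = \left(-4\right) 6 = -24$)
$d{\left(D \right)} = \frac{1}{7} + D$ ($d{\left(D \right)} = D + \frac{1}{7} = \frac{1}{7} + D$)
$\left(-945 + \frac{1}{d{\left(24 \right)} + p^{4}}\right)^{2} = \left(-945 + \frac{1}{\left(\frac{1}{7} + 24\right) + \left(-24\right)^{4}}\right)^{2} = \left(-945 + \frac{1}{\frac{169}{7} + 331776}\right)^{2} = \left(-945 + \frac{1}{\frac{2322601}{7}}\right)^{2} = \left(-945 + \frac{7}{2322601}\right)^{2} = \left(- \frac{2194857938}{2322601}\right)^{2} = \frac{4817401368001611844}{5394475405201}$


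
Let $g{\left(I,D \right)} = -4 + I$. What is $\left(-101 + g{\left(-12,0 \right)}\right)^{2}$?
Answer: $13689$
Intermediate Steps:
$\left(-101 + g{\left(-12,0 \right)}\right)^{2} = \left(-101 - 16\right)^{2} = \left(-117\right)^{2} = 13689$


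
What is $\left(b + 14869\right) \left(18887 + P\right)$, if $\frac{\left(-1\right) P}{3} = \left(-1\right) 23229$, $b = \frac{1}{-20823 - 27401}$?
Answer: $\frac{31755668061985}{24112} \approx 1.317 \cdot 10^{9}$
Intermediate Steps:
$b = - \frac{1}{48224}$ ($b = \frac{1}{-48224} = - \frac{1}{48224} \approx -2.0737 \cdot 10^{-5}$)
$P = 69687$ ($P = - 3 \left(\left(-1\right) 23229\right) = \left(-3\right) \left(-23229\right) = 69687$)
$\left(b + 14869\right) \left(18887 + P\right) = \left(- \frac{1}{48224} + 14869\right) \left(18887 + 69687\right) = \frac{717042655}{48224} \cdot 88574 = \frac{31755668061985}{24112}$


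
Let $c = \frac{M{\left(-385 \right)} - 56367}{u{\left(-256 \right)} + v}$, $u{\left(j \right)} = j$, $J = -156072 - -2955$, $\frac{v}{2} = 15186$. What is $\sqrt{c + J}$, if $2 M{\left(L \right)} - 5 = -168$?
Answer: $\frac{i \sqrt{138874754665378}}{30116} \approx 391.3 i$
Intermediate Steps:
$v = 30372$ ($v = 2 \cdot 15186 = 30372$)
$M{\left(L \right)} = - \frac{163}{2}$ ($M{\left(L \right)} = \frac{5}{2} + \frac{1}{2} \left(-168\right) = \frac{5}{2} - 84 = - \frac{163}{2}$)
$J = -153117$ ($J = -156072 + 2955 = -153117$)
$c = - \frac{112897}{60232}$ ($c = \frac{- \frac{163}{2} - 56367}{-256 + 30372} = - \frac{112897}{2 \cdot 30116} = \left(- \frac{112897}{2}\right) \frac{1}{30116} = - \frac{112897}{60232} \approx -1.8744$)
$\sqrt{c + J} = \sqrt{- \frac{112897}{60232} - 153117} = \sqrt{- \frac{9222656041}{60232}} = \frac{i \sqrt{138874754665378}}{30116}$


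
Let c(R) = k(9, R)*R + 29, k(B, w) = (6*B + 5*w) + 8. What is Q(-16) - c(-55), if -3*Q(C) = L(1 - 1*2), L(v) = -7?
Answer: -35225/3 ≈ -11742.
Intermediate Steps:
Q(C) = 7/3 (Q(C) = -⅓*(-7) = 7/3)
k(B, w) = 8 + 5*w + 6*B (k(B, w) = (5*w + 6*B) + 8 = 8 + 5*w + 6*B)
c(R) = 29 + R*(62 + 5*R) (c(R) = (8 + 5*R + 6*9)*R + 29 = (8 + 5*R + 54)*R + 29 = (62 + 5*R)*R + 29 = R*(62 + 5*R) + 29 = 29 + R*(62 + 5*R))
Q(-16) - c(-55) = 7/3 - (29 - 55*(62 + 5*(-55))) = 7/3 - (29 - 55*(62 - 275)) = 7/3 - (29 - 55*(-213)) = 7/3 - (29 + 11715) = 7/3 - 1*11744 = 7/3 - 11744 = -35225/3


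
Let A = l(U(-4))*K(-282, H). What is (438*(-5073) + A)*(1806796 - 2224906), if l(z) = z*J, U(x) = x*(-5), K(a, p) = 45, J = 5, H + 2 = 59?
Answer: 927148054140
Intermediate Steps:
H = 57 (H = -2 + 59 = 57)
U(x) = -5*x
l(z) = 5*z (l(z) = z*5 = 5*z)
A = 4500 (A = (5*(-5*(-4)))*45 = (5*20)*45 = 100*45 = 4500)
(438*(-5073) + A)*(1806796 - 2224906) = (438*(-5073) + 4500)*(1806796 - 2224906) = (-2221974 + 4500)*(-418110) = -2217474*(-418110) = 927148054140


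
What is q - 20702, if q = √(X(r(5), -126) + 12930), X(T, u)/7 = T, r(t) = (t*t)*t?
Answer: -20702 + √13805 ≈ -20585.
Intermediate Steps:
r(t) = t³ (r(t) = t²*t = t³)
X(T, u) = 7*T
q = √13805 (q = √(7*5³ + 12930) = √(7*125 + 12930) = √(875 + 12930) = √13805 ≈ 117.49)
q - 20702 = √13805 - 20702 = -20702 + √13805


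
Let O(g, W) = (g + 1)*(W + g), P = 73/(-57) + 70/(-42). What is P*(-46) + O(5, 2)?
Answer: 3374/19 ≈ 177.58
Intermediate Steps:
P = -56/19 (P = 73*(-1/57) + 70*(-1/42) = -73/57 - 5/3 = -56/19 ≈ -2.9474)
O(g, W) = (1 + g)*(W + g)
P*(-46) + O(5, 2) = -56/19*(-46) + (2 + 5 + 5² + 2*5) = 2576/19 + (2 + 5 + 25 + 10) = 2576/19 + 42 = 3374/19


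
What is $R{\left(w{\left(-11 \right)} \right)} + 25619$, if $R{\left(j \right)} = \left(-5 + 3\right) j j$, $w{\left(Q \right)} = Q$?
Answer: $25377$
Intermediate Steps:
$R{\left(j \right)} = - 2 j^{2}$ ($R{\left(j \right)} = - 2 j j = - 2 j^{2}$)
$R{\left(w{\left(-11 \right)} \right)} + 25619 = - 2 \left(-11\right)^{2} + 25619 = \left(-2\right) 121 + 25619 = -242 + 25619 = 25377$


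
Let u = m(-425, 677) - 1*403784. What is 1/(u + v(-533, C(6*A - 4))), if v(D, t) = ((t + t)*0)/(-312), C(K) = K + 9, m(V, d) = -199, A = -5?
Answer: -1/403983 ≈ -2.4753e-6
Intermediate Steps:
C(K) = 9 + K
v(D, t) = 0 (v(D, t) = ((2*t)*0)*(-1/312) = 0*(-1/312) = 0)
u = -403983 (u = -199 - 1*403784 = -199 - 403784 = -403983)
1/(u + v(-533, C(6*A - 4))) = 1/(-403983 + 0) = 1/(-403983) = -1/403983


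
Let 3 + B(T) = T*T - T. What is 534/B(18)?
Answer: 178/101 ≈ 1.7624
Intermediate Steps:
B(T) = -3 + T**2 - T (B(T) = -3 + (T*T - T) = -3 + (T**2 - T) = -3 + T**2 - T)
534/B(18) = 534/(-3 + 18**2 - 1*18) = 534/(-3 + 324 - 18) = 534/303 = 534*(1/303) = 178/101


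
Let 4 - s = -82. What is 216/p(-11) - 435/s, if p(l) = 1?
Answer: 18141/86 ≈ 210.94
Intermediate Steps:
s = 86 (s = 4 - 1*(-82) = 4 + 82 = 86)
216/p(-11) - 435/s = 216/1 - 435/86 = 216*1 - 435*1/86 = 216 - 435/86 = 18141/86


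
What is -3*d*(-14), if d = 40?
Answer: 1680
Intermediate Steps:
-3*d*(-14) = -3*40*(-14) = -120*(-14) = 1680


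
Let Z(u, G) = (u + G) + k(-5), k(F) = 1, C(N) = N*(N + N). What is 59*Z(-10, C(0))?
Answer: -531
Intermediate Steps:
C(N) = 2*N**2 (C(N) = N*(2*N) = 2*N**2)
Z(u, G) = 1 + G + u (Z(u, G) = (u + G) + 1 = (G + u) + 1 = 1 + G + u)
59*Z(-10, C(0)) = 59*(1 + 2*0**2 - 10) = 59*(1 + 2*0 - 10) = 59*(1 + 0 - 10) = 59*(-9) = -531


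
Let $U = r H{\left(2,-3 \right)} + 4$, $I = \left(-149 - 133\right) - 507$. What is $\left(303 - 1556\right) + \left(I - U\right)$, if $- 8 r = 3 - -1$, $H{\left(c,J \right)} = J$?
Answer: $- \frac{4095}{2} \approx -2047.5$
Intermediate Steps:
$r = - \frac{1}{2}$ ($r = - \frac{3 - -1}{8} = - \frac{3 + 1}{8} = \left(- \frac{1}{8}\right) 4 = - \frac{1}{2} \approx -0.5$)
$I = -789$ ($I = -282 - 507 = -789$)
$U = \frac{11}{2}$ ($U = \left(- \frac{1}{2}\right) \left(-3\right) + 4 = \frac{3}{2} + 4 = \frac{11}{2} \approx 5.5$)
$\left(303 - 1556\right) + \left(I - U\right) = \left(303 - 1556\right) - \frac{1589}{2} = -1253 - \frac{1589}{2} = - \frac{4095}{2}$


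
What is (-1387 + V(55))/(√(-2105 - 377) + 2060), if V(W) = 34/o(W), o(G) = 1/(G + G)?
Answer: 2423590/2123041 - 2353*I*√2482/4246082 ≈ 1.1416 - 0.027608*I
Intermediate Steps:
o(G) = 1/(2*G)
V(W) = 68*W (V(W) = 34/((1/(2*W))) = 34*(2*W) = 68*W)
(-1387 + V(55))/(√(-2105 - 377) + 2060) = (-1387 + 68*55)/(√(-2105 - 377) + 2060) = (-1387 + 3740)/(√(-2482) + 2060) = 2353/(I*√2482 + 2060) = 2353/(2060 + I*√2482)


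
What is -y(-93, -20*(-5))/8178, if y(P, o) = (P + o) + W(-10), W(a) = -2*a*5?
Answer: -107/8178 ≈ -0.013084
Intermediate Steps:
W(a) = -10*a
y(P, o) = 100 + P + o (y(P, o) = (P + o) - 10*(-10) = (P + o) + 100 = 100 + P + o)
-y(-93, -20*(-5))/8178 = -(100 - 93 - 20*(-5))/8178 = -(100 - 93 + 100)/8178 = -107/8178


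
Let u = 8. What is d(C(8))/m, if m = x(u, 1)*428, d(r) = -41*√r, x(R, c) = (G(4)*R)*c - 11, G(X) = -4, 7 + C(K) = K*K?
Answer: 41*√57/18404 ≈ 0.016819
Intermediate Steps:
C(K) = -7 + K² (C(K) = -7 + K*K = -7 + K²)
x(R, c) = -11 - 4*R*c (x(R, c) = (-4*R)*c - 11 = -4*R*c - 11 = -11 - 4*R*c)
m = -18404 (m = (-11 - 4*8*1)*428 = (-11 - 32)*428 = -43*428 = -18404)
d(C(8))/m = -41*√(-7 + 8²)/(-18404) = -41*√(-7 + 64)*(-1/18404) = -41*√57*(-1/18404) = 41*√57/18404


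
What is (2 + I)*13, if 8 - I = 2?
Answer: 104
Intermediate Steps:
I = 6 (I = 8 - 1*2 = 8 - 2 = 6)
(2 + I)*13 = (2 + 6)*13 = 8*13 = 104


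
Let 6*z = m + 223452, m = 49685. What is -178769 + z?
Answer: -799477/6 ≈ -1.3325e+5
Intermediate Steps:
z = 273137/6 (z = (49685 + 223452)/6 = (⅙)*273137 = 273137/6 ≈ 45523.)
-178769 + z = -178769 + 273137/6 = -799477/6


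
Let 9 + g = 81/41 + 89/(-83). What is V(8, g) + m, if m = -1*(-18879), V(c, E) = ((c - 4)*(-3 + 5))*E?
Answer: 64024813/3403 ≈ 18814.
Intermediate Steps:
g = -27553/3403 (g = -9 + (81/41 + 89/(-83)) = -9 + (81*(1/41) + 89*(-1/83)) = -9 + (81/41 - 89/83) = -9 + 3074/3403 = -27553/3403 ≈ -8.0967)
V(c, E) = E*(-8 + 2*c) (V(c, E) = ((-4 + c)*2)*E = (-8 + 2*c)*E = E*(-8 + 2*c))
m = 18879
V(8, g) + m = 2*(-27553/3403)*(-4 + 8) + 18879 = 2*(-27553/3403)*4 + 18879 = -220424/3403 + 18879 = 64024813/3403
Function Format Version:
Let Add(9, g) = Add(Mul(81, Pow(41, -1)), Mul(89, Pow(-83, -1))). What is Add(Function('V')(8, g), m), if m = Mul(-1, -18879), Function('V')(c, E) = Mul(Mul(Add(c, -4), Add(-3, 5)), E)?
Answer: Rational(64024813, 3403) ≈ 18814.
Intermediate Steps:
g = Rational(-27553, 3403) (g = Add(-9, Add(Mul(81, Pow(41, -1)), Mul(89, Pow(-83, -1)))) = Add(-9, Add(Mul(81, Rational(1, 41)), Mul(89, Rational(-1, 83)))) = Add(-9, Add(Rational(81, 41), Rational(-89, 83))) = Add(-9, Rational(3074, 3403)) = Rational(-27553, 3403) ≈ -8.0967)
Function('V')(c, E) = Mul(E, Add(-8, Mul(2, c))) (Function('V')(c, E) = Mul(Mul(Add(-4, c), 2), E) = Mul(Add(-8, Mul(2, c)), E) = Mul(E, Add(-8, Mul(2, c))))
m = 18879
Add(Function('V')(8, g), m) = Add(Mul(2, Rational(-27553, 3403), Add(-4, 8)), 18879) = Add(Mul(2, Rational(-27553, 3403), 4), 18879) = Add(Rational(-220424, 3403), 18879) = Rational(64024813, 3403)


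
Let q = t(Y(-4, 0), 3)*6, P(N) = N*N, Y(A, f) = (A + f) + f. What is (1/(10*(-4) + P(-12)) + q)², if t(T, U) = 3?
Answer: 3508129/10816 ≈ 324.35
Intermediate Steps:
Y(A, f) = A + 2*f
P(N) = N²
q = 18 (q = 3*6 = 18)
(1/(10*(-4) + P(-12)) + q)² = (1/(10*(-4) + (-12)²) + 18)² = (1/(-40 + 144) + 18)² = (1/104 + 18)² = (1873/104)² = 3508129/10816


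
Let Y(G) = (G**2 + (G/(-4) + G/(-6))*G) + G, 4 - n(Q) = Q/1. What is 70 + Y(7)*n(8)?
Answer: -217/3 ≈ -72.333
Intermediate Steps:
n(Q) = 4 - Q (n(Q) = 4 - Q/1 = 4 - Q)
Y(G) = G + 7*G**2/12 (Y(G) = (G**2 + (G*(-1/4) + G*(-1/6))*G) + G = (G**2 + (-G/4 - G/6)*G) + G = (G**2 + (-5*G/12)*G) + G = (G**2 - 5*G**2/12) + G = 7*G**2/12 + G = G + 7*G**2/12)
70 + Y(7)*n(8) = 70 + ((1/12)*7*(12 + 7*7))*(4 - 1*8) = 70 + ((1/12)*7*(12 + 49))*(4 - 8) = 70 + ((1/12)*7*61)*(-4) = 70 + (427/12)*(-4) = 70 - 427/3 = -217/3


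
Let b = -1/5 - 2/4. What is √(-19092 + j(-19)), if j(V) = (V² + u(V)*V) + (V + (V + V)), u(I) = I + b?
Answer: I*√1841370/10 ≈ 135.7*I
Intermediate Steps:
b = -7/10 (b = -1*⅕ - 2*¼ = -⅕ - ½ = -7/10 ≈ -0.70000)
u(I) = -7/10 + I (u(I) = I - 7/10 = -7/10 + I)
j(V) = V² + 3*V + V*(-7/10 + V) (j(V) = (V² + (-7/10 + V)*V) + (V + (V + V)) = (V² + V*(-7/10 + V)) + (V + 2*V) = (V² + V*(-7/10 + V)) + 3*V = V² + 3*V + V*(-7/10 + V))
√(-19092 + j(-19)) = √(-19092 + (⅒)*(-19)*(23 + 20*(-19))) = √(-19092 + (⅒)*(-19)*(23 - 380)) = √(-19092 + (⅒)*(-19)*(-357)) = √(-19092 + 6783/10) = √(-184137/10) = I*√1841370/10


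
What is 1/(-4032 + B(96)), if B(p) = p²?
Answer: 1/5184 ≈ 0.00019290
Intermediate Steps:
1/(-4032 + B(96)) = 1/(-4032 + 96²) = 1/(-4032 + 9216) = 1/5184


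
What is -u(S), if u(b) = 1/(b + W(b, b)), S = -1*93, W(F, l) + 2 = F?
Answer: 1/188 ≈ 0.0053191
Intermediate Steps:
W(F, l) = -2 + F
S = -93
u(b) = 1/(-2 + 2*b) (u(b) = 1/(b + (-2 + b)) = 1/(-2 + 2*b))
-u(S) = -1/(2*(-1 - 93)) = -1/(2*(-94)) = -(-1)/(2*94) = -1*(-1/188) = 1/188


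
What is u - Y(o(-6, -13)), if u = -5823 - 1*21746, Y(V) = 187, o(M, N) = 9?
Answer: -27756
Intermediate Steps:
u = -27569 (u = -5823 - 21746 = -27569)
u - Y(o(-6, -13)) = -27569 - 1*187 = -27569 - 187 = -27756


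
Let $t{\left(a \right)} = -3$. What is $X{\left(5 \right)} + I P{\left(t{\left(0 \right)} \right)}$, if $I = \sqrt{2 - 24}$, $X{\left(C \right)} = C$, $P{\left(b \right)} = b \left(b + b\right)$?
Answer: $5 + 18 i \sqrt{22} \approx 5.0 + 84.427 i$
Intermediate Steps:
$P{\left(b \right)} = 2 b^{2}$ ($P{\left(b \right)} = b 2 b = 2 b^{2}$)
$I = i \sqrt{22}$ ($I = \sqrt{-22} = i \sqrt{22} \approx 4.6904 i$)
$X{\left(5 \right)} + I P{\left(t{\left(0 \right)} \right)} = 5 + i \sqrt{22} \cdot 2 \left(-3\right)^{2} = 5 + i \sqrt{22} \cdot 2 \cdot 9 = 5 + i \sqrt{22} \cdot 18 = 5 + 18 i \sqrt{22}$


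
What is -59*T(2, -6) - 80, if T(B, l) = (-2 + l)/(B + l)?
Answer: -198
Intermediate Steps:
T(B, l) = (-2 + l)/(B + l)
-59*T(2, -6) - 80 = -59*(-2 - 6)/(2 - 6) - 80 = -59*(-8)/(-4) - 80 = -(-59)*(-8)/4 - 80 = -59*2 - 80 = -118 - 80 = -198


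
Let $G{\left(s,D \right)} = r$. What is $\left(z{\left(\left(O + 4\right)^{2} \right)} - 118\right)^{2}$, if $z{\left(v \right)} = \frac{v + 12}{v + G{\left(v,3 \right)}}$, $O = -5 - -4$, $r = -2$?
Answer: $13225$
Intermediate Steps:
$G{\left(s,D \right)} = -2$
$O = -1$ ($O = -5 + 4 = -1$)
$z{\left(v \right)} = \frac{12 + v}{-2 + v}$ ($z{\left(v \right)} = \frac{v + 12}{v - 2} = \frac{12 + v}{-2 + v}$)
$\left(z{\left(\left(O + 4\right)^{2} \right)} - 118\right)^{2} = \left(\frac{12 + \left(-1 + 4\right)^{2}}{-2 + \left(-1 + 4\right)^{2}} - 118\right)^{2} = \left(\frac{12 + 3^{2}}{-2 + 3^{2}} - 118\right)^{2} = \left(\frac{12 + 9}{-2 + 9} - 118\right)^{2} = \left(\frac{1}{7} \cdot 21 - 118\right)^{2} = \left(3 - 118\right)^{2} = \left(-115\right)^{2} = 13225$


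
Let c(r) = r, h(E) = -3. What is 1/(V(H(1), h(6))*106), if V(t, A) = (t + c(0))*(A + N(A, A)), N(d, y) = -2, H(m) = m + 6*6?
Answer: -1/19610 ≈ -5.0994e-5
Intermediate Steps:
H(m) = 36 + m (H(m) = m + 36 = 36 + m)
V(t, A) = t*(-2 + A) (V(t, A) = (t + 0)*(A - 2) = t*(-2 + A))
1/(V(H(1), h(6))*106) = 1/(((36 + 1)*(-2 - 3))*106) = 1/((37*(-5))*106) = 1/(-185*106) = 1/(-19610) = -1/19610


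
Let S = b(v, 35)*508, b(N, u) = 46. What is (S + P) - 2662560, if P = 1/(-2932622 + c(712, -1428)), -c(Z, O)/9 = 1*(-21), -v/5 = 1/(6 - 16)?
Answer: -7739253714137/2932433 ≈ -2.6392e+6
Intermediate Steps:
v = ½ (v = -5/(6 - 16) = -5/(-10) = -5*(-⅒) = ½ ≈ 0.50000)
c(Z, O) = 189 (c(Z, O) = -9*(-21) = 189)
S = 23368 (S = 46*508 = 23368)
P = -1/2932433 (P = 1/(-2932622 + 189) = 1/(-2932433) = -1/2932433 ≈ -3.4101e-7)
(S + P) - 2662560 = (23368 - 1/2932433) - 2662560 = 68525094343/2932433 - 2662560 = -7739253714137/2932433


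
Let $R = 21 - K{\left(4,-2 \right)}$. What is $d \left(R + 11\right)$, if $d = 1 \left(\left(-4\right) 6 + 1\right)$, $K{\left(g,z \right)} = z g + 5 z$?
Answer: $-1150$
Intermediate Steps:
$K{\left(g,z \right)} = 5 z + g z$ ($K{\left(g,z \right)} = g z + 5 z = 5 z + g z$)
$R = 39$ ($R = 21 - - 2 \left(5 + 4\right) = 21 - \left(-2\right) 9 = 21 - -18 = 21 + 18 = 39$)
$d = -23$ ($d = 1 \left(-24 + 1\right) = 1 \left(-23\right) = -23$)
$d \left(R + 11\right) = - 23 \left(39 + 11\right) = \left(-23\right) 50 = -1150$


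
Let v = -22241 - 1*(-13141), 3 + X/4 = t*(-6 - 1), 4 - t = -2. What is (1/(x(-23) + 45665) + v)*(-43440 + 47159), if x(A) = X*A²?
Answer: -1677084913219/49555 ≈ -3.3843e+7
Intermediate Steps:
t = 6 (t = 4 - 1*(-2) = 4 + 2 = 6)
X = -180 (X = -12 + 4*(6*(-6 - 1)) = -12 + 4*(6*(-7)) = -12 + 4*(-42) = -12 - 168 = -180)
x(A) = -180*A²
v = -9100 (v = -22241 + 13141 = -9100)
(1/(x(-23) + 45665) + v)*(-43440 + 47159) = (1/(-180*(-23)² + 45665) - 9100)*(-43440 + 47159) = (1/(-180*529 + 45665) - 9100)*3719 = (1/(-95220 + 45665) - 9100)*3719 = (1/(-49555) - 9100)*3719 = (-1/49555 - 9100)*3719 = -450950501/49555*3719 = -1677084913219/49555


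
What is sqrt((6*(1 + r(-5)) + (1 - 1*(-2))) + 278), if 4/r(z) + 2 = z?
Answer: sqrt(13895)/7 ≈ 16.840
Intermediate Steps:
r(z) = 4/(-2 + z)
sqrt((6*(1 + r(-5)) + (1 - 1*(-2))) + 278) = sqrt((6*(1 + 4/(-2 - 5)) + (1 - 1*(-2))) + 278) = sqrt((6*(1 + 4/(-7)) + (1 + 2)) + 278) = sqrt((6*(1 + 4*(-1/7)) + 3) + 278) = sqrt((6*(1 - 4/7) + 3) + 278) = sqrt((6*(3/7) + 3) + 278) = sqrt((18/7 + 3) + 278) = sqrt(39/7 + 278) = sqrt(1985/7) = sqrt(13895)/7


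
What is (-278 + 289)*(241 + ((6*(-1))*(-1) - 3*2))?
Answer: 2651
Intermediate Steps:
(-278 + 289)*(241 + ((6*(-1))*(-1) - 3*2)) = 11*(241 + (-6*(-1) - 6)) = 11*(241 + (6 - 6)) = 11*(241 + 0) = 11*241 = 2651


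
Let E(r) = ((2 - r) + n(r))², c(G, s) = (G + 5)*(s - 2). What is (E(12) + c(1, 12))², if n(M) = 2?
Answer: 15376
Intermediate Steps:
c(G, s) = (-2 + s)*(5 + G) (c(G, s) = (5 + G)*(-2 + s) = (-2 + s)*(5 + G))
E(r) = (4 - r)² (E(r) = ((2 - r) + 2)² = (4 - r)²)
(E(12) + c(1, 12))² = ((4 - 1*12)² + (-10 - 2*1 + 5*12 + 1*12))² = ((4 - 12)² + (-10 - 2 + 60 + 12))² = ((-8)² + 60)² = (64 + 60)² = 124² = 15376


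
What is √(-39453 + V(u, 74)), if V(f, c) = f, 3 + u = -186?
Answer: I*√39642 ≈ 199.1*I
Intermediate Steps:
u = -189 (u = -3 - 186 = -189)
√(-39453 + V(u, 74)) = √(-39453 - 189) = √(-39642) = I*√39642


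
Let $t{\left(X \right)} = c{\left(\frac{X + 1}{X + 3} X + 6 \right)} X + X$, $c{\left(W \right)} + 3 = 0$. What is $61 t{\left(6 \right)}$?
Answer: $-732$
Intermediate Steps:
$c{\left(W \right)} = -3$ ($c{\left(W \right)} = -3 + 0 = -3$)
$t{\left(X \right)} = - 2 X$ ($t{\left(X \right)} = - 3 X + X = - 2 X$)
$61 t{\left(6 \right)} = 61 \left(\left(-2\right) 6\right) = 61 \left(-12\right) = -732$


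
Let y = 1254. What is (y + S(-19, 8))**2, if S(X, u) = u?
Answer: 1592644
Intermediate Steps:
(y + S(-19, 8))**2 = (1254 + 8)**2 = 1262**2 = 1592644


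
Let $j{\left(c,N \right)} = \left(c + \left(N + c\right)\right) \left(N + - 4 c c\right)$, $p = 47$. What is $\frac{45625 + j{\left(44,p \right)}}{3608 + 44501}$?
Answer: $- \frac{993470}{48109} \approx -20.65$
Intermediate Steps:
$j{\left(c,N \right)} = \left(N - 4 c^{2}\right) \left(N + 2 c\right)$ ($j{\left(c,N \right)} = \left(N + 2 c\right) \left(N - 4 c^{2}\right) = \left(N - 4 c^{2}\right) \left(N + 2 c\right)$)
$\frac{45625 + j{\left(44,p \right)}}{3608 + 44501} = \frac{45625 + \left(47^{2} - 8 \cdot 44^{3} - 188 \cdot 44^{2} + 2 \cdot 47 \cdot 44\right)}{3608 + 44501} = \frac{45625 + \left(2209 - 681472 - 188 \cdot 1936 + 4136\right)}{48109} = \left(45625 + \left(2209 - 681472 - 363968 + 4136\right)\right) \frac{1}{48109} = \left(45625 - 1039095\right) \frac{1}{48109} = \left(-993470\right) \frac{1}{48109} = - \frac{993470}{48109}$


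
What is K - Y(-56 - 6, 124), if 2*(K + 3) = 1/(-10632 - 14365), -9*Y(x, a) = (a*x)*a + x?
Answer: -47664329603/449946 ≈ -1.0593e+5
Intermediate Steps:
Y(x, a) = -x/9 - x*a²/9 (Y(x, a) = -((a*x)*a + x)/9 = -(x*a² + x)/9 = -(x + x*a²)/9 = -x/9 - x*a²/9)
K = -149983/49994 (K = -3 + 1/(2*(-10632 - 14365)) = -3 + (½)/(-24997) = -3 + (½)*(-1/24997) = -3 - 1/49994 = -149983/49994 ≈ -3.0000)
K - Y(-56 - 6, 124) = -149983/49994 - (-1)*(-56 - 6)*(1 + 124²)/9 = -149983/49994 - (-1)*(-62)*(1 + 15376)/9 = -149983/49994 - (-1)*(-62)*15377/9 = -149983/49994 - 1*953374/9 = -149983/49994 - 953374/9 = -47664329603/449946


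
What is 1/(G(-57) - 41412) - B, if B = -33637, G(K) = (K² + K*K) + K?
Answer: 1176319526/34971 ≈ 33637.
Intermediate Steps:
G(K) = K + 2*K² (G(K) = (K² + K²) + K = 2*K² + K = K + 2*K²)
1/(G(-57) - 41412) - B = 1/(-57*(1 + 2*(-57)) - 41412) - 1*(-33637) = 1/(-57*(1 - 114) - 41412) + 33637 = 1/(-57*(-113) - 41412) + 33637 = 1/(6441 - 41412) + 33637 = 1/(-34971) + 33637 = -1/34971 + 33637 = 1176319526/34971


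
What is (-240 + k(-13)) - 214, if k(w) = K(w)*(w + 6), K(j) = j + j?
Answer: -272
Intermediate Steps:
K(j) = 2*j
k(w) = 2*w*(6 + w) (k(w) = (2*w)*(w + 6) = (2*w)*(6 + w) = 2*w*(6 + w))
(-240 + k(-13)) - 214 = (-240 + 2*(-13)*(6 - 13)) - 214 = (-240 + 2*(-13)*(-7)) - 214 = (-240 + 182) - 214 = -58 - 214 = -272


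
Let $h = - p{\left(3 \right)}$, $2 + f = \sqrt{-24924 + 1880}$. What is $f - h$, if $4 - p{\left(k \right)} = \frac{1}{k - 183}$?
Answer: $\frac{361}{180} + 2 i \sqrt{5761} \approx 2.0056 + 151.8 i$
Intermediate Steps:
$p{\left(k \right)} = 4 - \frac{1}{-183 + k}$ ($p{\left(k \right)} = 4 - \frac{1}{k - 183} = 4 - \frac{1}{-183 + k}$)
$f = -2 + 2 i \sqrt{5761}$ ($f = -2 + \sqrt{-24924 + 1880} = -2 + \sqrt{-23044} = -2 + 2 i \sqrt{5761} \approx -2.0 + 151.8 i$)
$h = - \frac{721}{180}$ ($h = - \frac{-733 + 4 \cdot 3}{-183 + 3} = - \frac{-733 + 12}{-180} = - \frac{\left(-1\right) \left(-721\right)}{180} = \left(-1\right) \frac{721}{180} = - \frac{721}{180} \approx -4.0056$)
$f - h = \left(-2 + 2 i \sqrt{5761}\right) - - \frac{721}{180} = \left(-2 + 2 i \sqrt{5761}\right) + \frac{721}{180} = \frac{361}{180} + 2 i \sqrt{5761}$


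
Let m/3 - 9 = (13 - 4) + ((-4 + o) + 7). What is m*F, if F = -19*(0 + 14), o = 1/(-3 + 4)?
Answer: -17556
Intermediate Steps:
o = 1 (o = 1/1 = 1)
m = 66 (m = 27 + 3*((13 - 4) + ((-4 + 1) + 7)) = 27 + 3*(9 + (-3 + 7)) = 27 + 3*(9 + 4) = 27 + 3*13 = 27 + 39 = 66)
F = -266 (F = -19*14 = -266)
m*F = 66*(-266) = -17556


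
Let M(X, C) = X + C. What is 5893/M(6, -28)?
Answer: -5893/22 ≈ -267.86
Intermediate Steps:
M(X, C) = C + X
5893/M(6, -28) = 5893/(-28 + 6) = 5893/(-22) = 5893*(-1/22) = -5893/22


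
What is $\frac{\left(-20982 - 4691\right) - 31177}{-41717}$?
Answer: $\frac{56850}{41717} \approx 1.3628$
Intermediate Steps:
$\frac{\left(-20982 - 4691\right) - 31177}{-41717} = \left(-25673 - 31177\right) \left(- \frac{1}{41717}\right) = \left(-56850\right) \left(- \frac{1}{41717}\right) = \frac{56850}{41717}$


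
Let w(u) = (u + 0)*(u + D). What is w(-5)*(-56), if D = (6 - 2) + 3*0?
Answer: -280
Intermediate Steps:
D = 4 (D = 4 + 0 = 4)
w(u) = u*(4 + u) (w(u) = (u + 0)*(u + 4) = u*(4 + u))
w(-5)*(-56) = -5*(4 - 5)*(-56) = -5*(-1)*(-56) = 5*(-56) = -280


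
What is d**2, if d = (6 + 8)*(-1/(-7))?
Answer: 4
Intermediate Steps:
d = 2 (d = 14*(-1*(-1/7)) = 14*(1/7) = 2)
d**2 = 2**2 = 4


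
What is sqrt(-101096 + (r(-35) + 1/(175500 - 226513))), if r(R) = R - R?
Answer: 3*I*sqrt(29231640714693)/51013 ≈ 317.96*I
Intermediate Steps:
r(R) = 0
sqrt(-101096 + (r(-35) + 1/(175500 - 226513))) = sqrt(-101096 + (0 + 1/(175500 - 226513))) = sqrt(-101096 + (0 + 1/(-51013))) = sqrt(-101096 + (0 - 1/51013)) = sqrt(-101096 - 1/51013) = sqrt(-5157210249/51013) = 3*I*sqrt(29231640714693)/51013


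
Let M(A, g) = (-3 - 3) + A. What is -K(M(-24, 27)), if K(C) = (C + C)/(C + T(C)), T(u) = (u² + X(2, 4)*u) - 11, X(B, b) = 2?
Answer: 60/799 ≈ 0.075094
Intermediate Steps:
T(u) = -11 + u² + 2*u (T(u) = (u² + 2*u) - 11 = -11 + u² + 2*u)
M(A, g) = -6 + A
K(C) = 2*C/(-11 + C² + 3*C) (K(C) = (C + C)/(C + (-11 + C² + 2*C)) = (2*C)/(-11 + C² + 3*C) = 2*C/(-11 + C² + 3*C))
-K(M(-24, 27)) = -2*(-6 - 24)/(-11 + (-6 - 24)² + 3*(-6 - 24)) = -2*(-30)/(-11 + (-30)² + 3*(-30)) = -2*(-30)/(-11 + 900 - 90) = -2*(-30)/799 = -1*(-60/799) = 60/799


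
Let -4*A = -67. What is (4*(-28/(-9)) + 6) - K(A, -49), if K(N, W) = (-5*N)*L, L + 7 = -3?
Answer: -14743/18 ≈ -819.06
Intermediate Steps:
L = -10 (L = -7 - 3 = -10)
A = 67/4 (A = -¼*(-67) = 67/4 ≈ 16.750)
K(N, W) = 50*N (K(N, W) = -5*N*(-10) = 50*N)
(4*(-28/(-9)) + 6) - K(A, -49) = (4*(-28/(-9)) + 6) - 50*67/4 = (4*(-28*(-⅑)) + 6) - 1*1675/2 = (4*(28/9) + 6) - 1675/2 = (112/9 + 6) - 1675/2 = 166/9 - 1675/2 = -14743/18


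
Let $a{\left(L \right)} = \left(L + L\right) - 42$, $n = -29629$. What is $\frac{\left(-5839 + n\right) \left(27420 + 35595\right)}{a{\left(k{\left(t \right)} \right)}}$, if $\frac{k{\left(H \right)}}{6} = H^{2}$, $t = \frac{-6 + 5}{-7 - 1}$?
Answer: $\frac{11920085440}{223} \approx 5.3453 \cdot 10^{7}$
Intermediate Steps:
$t = \frac{1}{8}$ ($t = - \frac{1}{-8} = \left(-1\right) \left(- \frac{1}{8}\right) = \frac{1}{8} \approx 0.125$)
$k{\left(H \right)} = 6 H^{2}$
$a{\left(L \right)} = -42 + 2 L$ ($a{\left(L \right)} = 2 L - 42 = -42 + 2 L$)
$\frac{\left(-5839 + n\right) \left(27420 + 35595\right)}{a{\left(k{\left(t \right)} \right)}} = \frac{\left(-5839 - 29629\right) \left(27420 + 35595\right)}{-42 + 2 \cdot \frac{6}{64}} = \frac{\left(-35468\right) 63015}{-42 + 2 \cdot 6 \cdot \frac{1}{64}} = - \frac{2235016020}{-42 + 2 \cdot \frac{3}{32}} = - \frac{2235016020}{-42 + \frac{3}{16}} = - \frac{2235016020}{- \frac{669}{16}} = \left(-2235016020\right) \left(- \frac{16}{669}\right) = \frac{11920085440}{223}$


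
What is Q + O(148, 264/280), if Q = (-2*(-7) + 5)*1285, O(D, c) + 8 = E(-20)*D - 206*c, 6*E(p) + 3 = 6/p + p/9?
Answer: 22752346/945 ≈ 24077.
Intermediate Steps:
E(p) = -½ + 1/p + p/54 (E(p) = -½ + (6/p + p/9)/6 = -½ + (1/p + p/54) = -½ + 1/p + p/54)
O(D, c) = -8 - 206*c - 497*D/540 (O(D, c) = -8 + (((1/54)*(54 - 20*(-27 - 20))/(-20))*D - 206*c) = -8 + (((1/54)*(-1/20)*(54 - 20*(-47)))*D - 206*c) = -8 + (((1/54)*(-1/20)*(54 + 940))*D - 206*c) = -8 + (((1/54)*(-1/20)*994)*D - 206*c) = -8 + (-497*D/540 - 206*c) = -8 + (-206*c - 497*D/540) = -8 - 206*c - 497*D/540)
Q = 24415 (Q = (14 + 5)*1285 = 19*1285 = 24415)
Q + O(148, 264/280) = 24415 + (-8 - 54384/280 - 497/540*148) = 24415 + (-8 - 54384/280 - 18389/135) = 24415 + (-8 - 206*33/35 - 18389/135) = 24415 + (-8 - 6798/35 - 18389/135) = 24415 - 319829/945 = 22752346/945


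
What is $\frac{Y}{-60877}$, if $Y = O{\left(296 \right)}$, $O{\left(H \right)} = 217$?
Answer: $- \frac{217}{60877} \approx -0.0035646$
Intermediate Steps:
$Y = 217$
$\frac{Y}{-60877} = \frac{217}{-60877} = 217 \left(- \frac{1}{60877}\right) = - \frac{217}{60877}$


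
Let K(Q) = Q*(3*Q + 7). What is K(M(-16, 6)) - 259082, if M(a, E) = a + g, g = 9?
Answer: -258984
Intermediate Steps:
M(a, E) = 9 + a (M(a, E) = a + 9 = 9 + a)
K(Q) = Q*(7 + 3*Q)
K(M(-16, 6)) - 259082 = (9 - 16)*(7 + 3*(9 - 16)) - 259082 = -7*(7 + 3*(-7)) - 259082 = -7*(7 - 21) - 259082 = -7*(-14) - 259082 = 98 - 259082 = -258984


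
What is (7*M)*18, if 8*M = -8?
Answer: -126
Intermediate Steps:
M = -1 (M = (⅛)*(-8) = -1)
(7*M)*18 = (7*(-1))*18 = -7*18 = -126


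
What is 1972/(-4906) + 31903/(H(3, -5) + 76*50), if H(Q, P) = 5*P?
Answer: 74535909/9260075 ≈ 8.0492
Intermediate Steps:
1972/(-4906) + 31903/(H(3, -5) + 76*50) = 1972/(-4906) + 31903/(5*(-5) + 76*50) = 1972*(-1/4906) + 31903/(-25 + 3800) = -986/2453 + 31903/3775 = 74535909/9260075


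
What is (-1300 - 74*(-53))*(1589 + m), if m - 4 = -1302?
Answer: 763002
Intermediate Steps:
m = -1298 (m = 4 - 1302 = -1298)
(-1300 - 74*(-53))*(1589 + m) = (-1300 - 74*(-53))*(1589 - 1298) = (-1300 + 3922)*291 = 2622*291 = 763002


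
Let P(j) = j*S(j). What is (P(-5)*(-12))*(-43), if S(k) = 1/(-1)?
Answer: 2580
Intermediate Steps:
S(k) = -1
P(j) = -j (P(j) = j*(-1) = -j)
(P(-5)*(-12))*(-43) = (-1*(-5)*(-12))*(-43) = (5*(-12))*(-43) = -60*(-43) = 2580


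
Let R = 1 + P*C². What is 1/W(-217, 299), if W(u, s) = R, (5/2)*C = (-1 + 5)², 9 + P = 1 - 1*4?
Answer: -25/12263 ≈ -0.0020387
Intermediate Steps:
P = -12 (P = -9 + (1 - 1*4) = -9 + (1 - 4) = -9 - 3 = -12)
C = 32/5 (C = 2*(-1 + 5)²/5 = (⅖)*4² = (⅖)*16 = 32/5 ≈ 6.4000)
R = -12263/25 (R = 1 - 12*(32/5)² = 1 - 12*1024/25 = 1 - 12288/25 = -12263/25 ≈ -490.52)
W(u, s) = -12263/25
1/W(-217, 299) = 1/(-12263/25) = -25/12263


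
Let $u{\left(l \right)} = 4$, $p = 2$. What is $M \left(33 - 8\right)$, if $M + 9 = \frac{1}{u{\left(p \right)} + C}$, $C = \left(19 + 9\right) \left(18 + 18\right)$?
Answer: $- \frac{227675}{1012} \approx -224.98$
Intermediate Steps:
$C = 1008$ ($C = 28 \cdot 36 = 1008$)
$M = - \frac{9107}{1012}$ ($M = -9 + \frac{1}{4 + 1008} = -9 + \frac{1}{1012} = - \frac{9107}{1012} \approx -8.999$)
$M \left(33 - 8\right) = - \frac{9107 \left(33 - 8\right)}{1012} = \left(- \frac{9107}{1012}\right) 25 = - \frac{227675}{1012}$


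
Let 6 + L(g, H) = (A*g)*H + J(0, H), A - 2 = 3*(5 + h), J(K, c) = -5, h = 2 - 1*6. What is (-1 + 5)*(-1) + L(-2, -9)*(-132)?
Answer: -10432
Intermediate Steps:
h = -4 (h = 2 - 6 = -4)
A = 5 (A = 2 + 3*(5 - 4) = 2 + 3*1 = 2 + 3 = 5)
L(g, H) = -11 + 5*H*g (L(g, H) = -6 + ((5*g)*H - 5) = -6 + (5*H*g - 5) = -6 + (-5 + 5*H*g) = -11 + 5*H*g)
(-1 + 5)*(-1) + L(-2, -9)*(-132) = (-1 + 5)*(-1) + (-11 + 5*(-9)*(-2))*(-132) = 4*(-1) + (-11 + 90)*(-132) = -4 + 79*(-132) = -4 - 10428 = -10432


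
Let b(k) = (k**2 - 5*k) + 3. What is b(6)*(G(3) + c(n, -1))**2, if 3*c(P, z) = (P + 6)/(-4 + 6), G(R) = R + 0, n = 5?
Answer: 841/4 ≈ 210.25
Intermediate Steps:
G(R) = R
c(P, z) = 1 + P/6 (c(P, z) = ((P + 6)/(-4 + 6))/3 = ((6 + P)/2)/3 = ((6 + P)*(1/2))/3 = (3 + P/2)/3 = 1 + P/6)
b(k) = 3 + k**2 - 5*k
b(6)*(G(3) + c(n, -1))**2 = (3 + 6**2 - 5*6)*(3 + (1 + (1/6)*5))**2 = (3 + 36 - 30)*(3 + (1 + 5/6))**2 = 9*(3 + 11/6)**2 = 9*(29/6)**2 = 9*(841/36) = 841/4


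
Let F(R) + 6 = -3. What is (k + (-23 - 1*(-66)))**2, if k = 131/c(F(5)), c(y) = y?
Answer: 65536/81 ≈ 809.09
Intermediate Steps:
F(R) = -9 (F(R) = -6 - 3 = -9)
k = -131/9 (k = 131/(-9) = 131*(-1/9) = -131/9 ≈ -14.556)
(k + (-23 - 1*(-66)))**2 = (-131/9 + (-23 - 1*(-66)))**2 = (-131/9 + (-23 + 66))**2 = (-131/9 + 43)**2 = (256/9)**2 = 65536/81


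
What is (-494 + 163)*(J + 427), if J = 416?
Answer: -279033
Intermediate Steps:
(-494 + 163)*(J + 427) = (-494 + 163)*(416 + 427) = -331*843 = -279033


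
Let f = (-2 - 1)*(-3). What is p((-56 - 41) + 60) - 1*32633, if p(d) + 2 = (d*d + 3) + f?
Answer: -31254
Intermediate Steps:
f = 9 (f = -3*(-3) = 9)
p(d) = 10 + d² (p(d) = -2 + ((d*d + 3) + 9) = -2 + ((d² + 3) + 9) = -2 + ((3 + d²) + 9) = -2 + (12 + d²) = 10 + d²)
p((-56 - 41) + 60) - 1*32633 = (10 + ((-56 - 41) + 60)²) - 1*32633 = (10 + (-97 + 60)²) - 32633 = (10 + (-37)²) - 32633 = (10 + 1369) - 32633 = 1379 - 32633 = -31254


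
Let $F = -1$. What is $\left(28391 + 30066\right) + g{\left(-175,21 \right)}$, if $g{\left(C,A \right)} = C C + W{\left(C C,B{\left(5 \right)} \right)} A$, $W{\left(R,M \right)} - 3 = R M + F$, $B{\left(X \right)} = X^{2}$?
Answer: $16167249$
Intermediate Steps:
$W{\left(R,M \right)} = 2 + M R$ ($W{\left(R,M \right)} = 3 + \left(R M - 1\right) = 3 + \left(M R - 1\right) = 3 + \left(-1 + M R\right) = 2 + M R$)
$g{\left(C,A \right)} = C^{2} + A \left(2 + 25 C^{2}\right)$ ($g{\left(C,A \right)} = C C + \left(2 + 5^{2} C C\right) A = C^{2} + \left(2 + 25 C^{2}\right) A = C^{2} + A \left(2 + 25 C^{2}\right)$)
$\left(28391 + 30066\right) + g{\left(-175,21 \right)} = \left(28391 + 30066\right) + \left(\left(-175\right)^{2} + 21 \left(2 + 25 \left(-175\right)^{2}\right)\right) = 58457 + \left(30625 + 21 \left(2 + 25 \cdot 30625\right)\right) = 58457 + \left(30625 + 21 \left(2 + 765625\right)\right) = 58457 + \left(30625 + 21 \cdot 765627\right) = 58457 + \left(30625 + 16078167\right) = 58457 + 16108792 = 16167249$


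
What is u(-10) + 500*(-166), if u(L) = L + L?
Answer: -83020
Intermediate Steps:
u(L) = 2*L
u(-10) + 500*(-166) = 2*(-10) + 500*(-166) = -20 - 83000 = -83020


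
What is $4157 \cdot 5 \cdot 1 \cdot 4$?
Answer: $83140$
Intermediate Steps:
$4157 \cdot 5 \cdot 1 \cdot 4 = 4157 \cdot 5 \cdot 4 = 4157 \cdot 20 = 83140$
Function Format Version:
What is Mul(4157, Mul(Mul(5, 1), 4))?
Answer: 83140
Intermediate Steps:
Mul(4157, Mul(Mul(5, 1), 4)) = Mul(4157, Mul(5, 4)) = Mul(4157, 20) = 83140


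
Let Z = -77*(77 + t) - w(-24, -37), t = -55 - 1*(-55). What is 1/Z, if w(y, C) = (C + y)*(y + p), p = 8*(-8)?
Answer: -1/11297 ≈ -8.8519e-5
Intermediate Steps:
p = -64
w(y, C) = (-64 + y)*(C + y) (w(y, C) = (C + y)*(y - 64) = (C + y)*(-64 + y) = (-64 + y)*(C + y))
t = 0 (t = -55 + 55 = 0)
Z = -11297 (Z = -77*(77 + 0) - ((-24)**2 - 64*(-37) - 64*(-24) - 37*(-24)) = -77*77 - (576 + 2368 + 1536 + 888) = -5929 - 1*5368 = -5929 - 5368 = -11297)
1/Z = 1/(-11297) = -1/11297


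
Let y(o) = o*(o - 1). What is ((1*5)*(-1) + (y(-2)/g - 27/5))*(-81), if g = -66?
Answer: 46737/55 ≈ 849.76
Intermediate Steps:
y(o) = o*(-1 + o)
((1*5)*(-1) + (y(-2)/g - 27/5))*(-81) = ((1*5)*(-1) + (-2*(-1 - 2)/(-66) - 27/5))*(-81) = (5*(-1) + (-2*(-3)*(-1/66) - 27*⅕))*(-81) = (-5 + (6*(-1/66) - 27/5))*(-81) = (-5 + (-1/11 - 27/5))*(-81) = (-5 - 302/55)*(-81) = -577/55*(-81) = 46737/55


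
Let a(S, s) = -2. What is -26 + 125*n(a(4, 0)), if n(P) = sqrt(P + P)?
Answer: -26 + 250*I ≈ -26.0 + 250.0*I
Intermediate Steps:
n(P) = sqrt(2)*sqrt(P) (n(P) = sqrt(2*P) = sqrt(2)*sqrt(P))
-26 + 125*n(a(4, 0)) = -26 + 125*(sqrt(2)*sqrt(-2)) = -26 + 125*(sqrt(2)*(I*sqrt(2))) = -26 + 125*(2*I) = -26 + 250*I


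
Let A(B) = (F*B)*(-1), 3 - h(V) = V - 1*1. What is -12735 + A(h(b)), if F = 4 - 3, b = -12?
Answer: -12751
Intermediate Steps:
h(V) = 4 - V (h(V) = 3 - (V - 1*1) = 3 - (V - 1) = 3 - (-1 + V) = 3 + (1 - V) = 4 - V)
F = 1
A(B) = -B (A(B) = (1*B)*(-1) = B*(-1) = -B)
-12735 + A(h(b)) = -12735 - (4 - 1*(-12)) = -12735 - (4 + 12) = -12735 - 1*16 = -12735 - 16 = -12751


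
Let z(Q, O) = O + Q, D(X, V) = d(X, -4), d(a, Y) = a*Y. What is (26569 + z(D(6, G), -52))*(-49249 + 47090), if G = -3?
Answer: -57198387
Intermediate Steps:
d(a, Y) = Y*a
D(X, V) = -4*X
(26569 + z(D(6, G), -52))*(-49249 + 47090) = (26569 + (-52 - 4*6))*(-49249 + 47090) = (26569 + (-52 - 24))*(-2159) = (26569 - 76)*(-2159) = 26493*(-2159) = -57198387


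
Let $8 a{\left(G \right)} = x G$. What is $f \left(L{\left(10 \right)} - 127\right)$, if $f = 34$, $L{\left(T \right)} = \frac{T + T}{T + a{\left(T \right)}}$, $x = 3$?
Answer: $- \frac{46954}{11} \approx -4268.5$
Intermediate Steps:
$a{\left(G \right)} = \frac{3 G}{8}$
$L{\left(T \right)} = \frac{16}{11}$ ($L{\left(T \right)} = \frac{T + T}{T + \frac{3 T}{8}} = \frac{2 T}{\frac{11}{8} T} = 2 T \frac{8}{11 T} = \frac{16}{11}$)
$f \left(L{\left(10 \right)} - 127\right) = 34 \left(\frac{16}{11} - 127\right) = 34 \left(- \frac{1381}{11}\right) = - \frac{46954}{11}$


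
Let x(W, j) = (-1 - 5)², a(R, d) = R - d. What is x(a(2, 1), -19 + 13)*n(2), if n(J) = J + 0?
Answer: 72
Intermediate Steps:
n(J) = J
x(W, j) = 36 (x(W, j) = (-6)² = 36)
x(a(2, 1), -19 + 13)*n(2) = 36*2 = 72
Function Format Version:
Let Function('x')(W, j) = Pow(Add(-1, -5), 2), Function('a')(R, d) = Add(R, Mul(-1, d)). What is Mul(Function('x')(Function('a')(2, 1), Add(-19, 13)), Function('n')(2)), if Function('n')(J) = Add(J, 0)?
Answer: 72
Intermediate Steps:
Function('n')(J) = J
Function('x')(W, j) = 36 (Function('x')(W, j) = Pow(-6, 2) = 36)
Mul(Function('x')(Function('a')(2, 1), Add(-19, 13)), Function('n')(2)) = Mul(36, 2) = 72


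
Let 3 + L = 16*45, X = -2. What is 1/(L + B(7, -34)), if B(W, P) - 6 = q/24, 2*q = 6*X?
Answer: 4/2891 ≈ 0.0013836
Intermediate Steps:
q = -6 (q = (6*(-2))/2 = (½)*(-12) = -6)
L = 717 (L = -3 + 16*45 = -3 + 720 = 717)
B(W, P) = 23/4 (B(W, P) = 6 - 6/24 = 6 - 6*1/24 = 6 - ¼ = 23/4)
1/(L + B(7, -34)) = 1/(717 + 23/4) = 1/(2891/4) = 4/2891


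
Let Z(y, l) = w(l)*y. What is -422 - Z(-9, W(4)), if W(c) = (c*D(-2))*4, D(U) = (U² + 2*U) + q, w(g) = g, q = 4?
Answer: 154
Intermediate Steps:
D(U) = 4 + U² + 2*U (D(U) = (U² + 2*U) + 4 = 4 + U² + 2*U)
W(c) = 16*c (W(c) = (c*(4 + (-2)² + 2*(-2)))*4 = (c*(4 + 4 - 4))*4 = (c*4)*4 = (4*c)*4 = 16*c)
Z(y, l) = l*y
-422 - Z(-9, W(4)) = -422 - 16*4*(-9) = -422 - 64*(-9) = -422 - 1*(-576) = -422 + 576 = 154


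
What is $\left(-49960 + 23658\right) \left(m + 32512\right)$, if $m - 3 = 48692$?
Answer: $-2135906514$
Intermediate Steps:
$m = 48695$ ($m = 3 + 48692 = 48695$)
$\left(-49960 + 23658\right) \left(m + 32512\right) = \left(-49960 + 23658\right) \left(48695 + 32512\right) = \left(-26302\right) 81207 = -2135906514$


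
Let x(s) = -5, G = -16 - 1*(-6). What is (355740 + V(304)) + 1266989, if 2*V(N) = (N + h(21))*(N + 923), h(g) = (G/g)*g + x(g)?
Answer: 3600061/2 ≈ 1.8000e+6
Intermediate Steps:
G = -10 (G = -16 + 6 = -10)
h(g) = -15 (h(g) = (-10/g)*g - 5 = -10 - 5 = -15)
V(N) = (-15 + N)*(923 + N)/2 (V(N) = ((N - 15)*(N + 923))/2 = ((-15 + N)*(923 + N))/2 = (-15 + N)*(923 + N)/2)
(355740 + V(304)) + 1266989 = (355740 + (-13845/2 + (½)*304² + 454*304)) + 1266989 = (355740 + (-13845/2 + (½)*92416 + 138016)) + 1266989 = (355740 + (-13845/2 + 46208 + 138016)) + 1266989 = (355740 + 354603/2) + 1266989 = 1066083/2 + 1266989 = 3600061/2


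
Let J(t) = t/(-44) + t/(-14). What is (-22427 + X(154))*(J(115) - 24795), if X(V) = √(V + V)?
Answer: 171346653265/308 - 7640195*√77/154 ≈ 5.5588e+8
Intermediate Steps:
X(V) = √2*√V (X(V) = √(2*V) = √2*√V)
J(t) = -29*t/308 (J(t) = t*(-1/44) + t*(-1/14) = -t/44 - t/14 = -29*t/308)
(-22427 + X(154))*(J(115) - 24795) = (-22427 + √2*√154)*(-29/308*115 - 24795) = (-22427 + 2*√77)*(-3335/308 - 24795) = (-22427 + 2*√77)*(-7640195/308) = 171346653265/308 - 7640195*√77/154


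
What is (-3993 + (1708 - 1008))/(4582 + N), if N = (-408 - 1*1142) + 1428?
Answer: -3293/4460 ≈ -0.73834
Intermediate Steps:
N = -122 (N = (-408 - 1142) + 1428 = -1550 + 1428 = -122)
(-3993 + (1708 - 1008))/(4582 + N) = (-3993 + (1708 - 1008))/(4582 - 122) = (-3993 + 700)/4460 = -3293*1/4460 = -3293/4460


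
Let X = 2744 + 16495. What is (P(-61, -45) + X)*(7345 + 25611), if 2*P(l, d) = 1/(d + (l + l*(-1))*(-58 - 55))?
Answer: 28531805302/45 ≈ 6.3404e+8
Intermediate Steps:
X = 19239
P(l, d) = 1/(2*d) (P(l, d) = 1/(2*(d + (l + l*(-1))*(-58 - 55))) = 1/(2*(d + (l - l)*(-113))) = 1/(2*(d + 0*(-113))) = 1/(2*(d + 0)) = 1/(2*d))
(P(-61, -45) + X)*(7345 + 25611) = ((½)/(-45) + 19239)*(7345 + 25611) = ((½)*(-1/45) + 19239)*32956 = (-1/90 + 19239)*32956 = (1731509/90)*32956 = 28531805302/45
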